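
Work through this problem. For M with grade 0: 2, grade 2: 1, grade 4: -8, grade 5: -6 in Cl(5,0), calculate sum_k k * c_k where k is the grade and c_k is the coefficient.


Grade-weighted sum = sum of grade_k * coefficient_k
0*2 = 0
2*1 = 2
4*(-8) = -32
5*(-6) = -30
Total = 0 + 2 + (-32) + (-30) = -60


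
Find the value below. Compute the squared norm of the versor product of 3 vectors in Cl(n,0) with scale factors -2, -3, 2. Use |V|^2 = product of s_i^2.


Each vector v_i has |v_i|^2 = s_i^2
Squared scales: (-2)^2 = 4, (-3)^2 = 9, 2^2 = 4
|V|^2 = 4 * 9 * 4
= 144


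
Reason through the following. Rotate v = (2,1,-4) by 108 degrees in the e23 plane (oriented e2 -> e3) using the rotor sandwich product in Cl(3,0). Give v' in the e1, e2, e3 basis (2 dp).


Rotor R = cos(54deg) - sin(54deg)*e23
Rotation angle theta = 2 * 54 = 108 degrees in the e23 plane (e2 -> e3).
The component perpendicular to the plane (e1) is invariant: v'_1 = v1 = 2.00
cos(108deg) = -0.3090, sin(108deg) = 0.9511
v'_2 = v2*cos(theta) - v3*sin(theta) = 1*(-0.3090) - (-4)*0.9511 = 3.50
v'_3 = v2*sin(theta) + v3*cos(theta) = 1*0.9511 + (-4)*(-0.3090) = 2.19
v' = 2.00*e1 + 3.50*e2 + 2.19*e3


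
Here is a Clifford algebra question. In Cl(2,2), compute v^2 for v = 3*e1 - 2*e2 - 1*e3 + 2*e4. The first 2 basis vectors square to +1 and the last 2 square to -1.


v^2 = sum of c_i^2 * e_i^2
Positive signature terms (e_i^2 = +1): 3^2 + (-2)^2 = 13
Negative signature terms (e_j^2 = -1): (-1)^2 + 2^2 = 5
v^2 = 13 - 5 = 8


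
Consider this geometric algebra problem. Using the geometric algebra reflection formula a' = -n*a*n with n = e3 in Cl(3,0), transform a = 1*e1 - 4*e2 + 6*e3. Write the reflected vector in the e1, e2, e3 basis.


Reflection formula: a' = -n*a*n, with n = e3 (unit vector, n^2 = 1).
For reflection through hyperplane perp to e3:
The component along e3 flips sign, others stay.
a = (1, -4, 6)
a' = (1, -4, -6)
a' = 1*e1 - 4*e2 - 6*e3


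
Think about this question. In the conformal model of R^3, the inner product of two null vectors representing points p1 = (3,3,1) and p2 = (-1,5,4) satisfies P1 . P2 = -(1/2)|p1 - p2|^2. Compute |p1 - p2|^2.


p1 - p2 = (4, -2, -3)
|p1 - p2|^2 = 4^2 + (-2)^2 + (-3)^2
= 16 + 4 + 9
= 29


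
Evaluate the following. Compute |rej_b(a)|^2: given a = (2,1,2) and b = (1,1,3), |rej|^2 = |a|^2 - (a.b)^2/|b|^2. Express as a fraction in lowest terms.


|a|^2 = 2^2 + 1^2 + 2^2 = 9
|b|^2 = 1^2 + 1^2 + 3^2 = 11
a . b = 2*1 + 1*1 + 2*3 = 9
(a.b)^2 = 9^2 = 81
|rej|^2 = 9 - 81/11
= (99 - 81)/11
= 18/11
In lowest terms: 18/11


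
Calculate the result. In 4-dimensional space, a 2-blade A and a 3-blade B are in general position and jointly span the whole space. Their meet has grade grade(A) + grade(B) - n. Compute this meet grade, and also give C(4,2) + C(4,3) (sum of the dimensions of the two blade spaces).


Meet grade = grade(A) + grade(B) - n
= 2 + 3 - 4 = 1
C(4,2) = 6
C(4,3) = 4
dim_A + dim_B = 6 + 4 = 10


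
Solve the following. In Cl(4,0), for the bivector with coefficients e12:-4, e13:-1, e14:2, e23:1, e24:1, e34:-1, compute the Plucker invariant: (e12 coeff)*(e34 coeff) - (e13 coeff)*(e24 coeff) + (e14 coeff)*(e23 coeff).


Plucker relation: af - be + cd
a*f = (-4)*(-1) = 4
b*e = (-1)*1 = -1
c*d = 2*1 = 2
af - be + cd = 4 - (-1) + 2
= 7


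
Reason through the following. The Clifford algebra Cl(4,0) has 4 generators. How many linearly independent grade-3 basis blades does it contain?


Number of grade-k basis blades in Cl(p,q) with n = p + q is C(n, k).
n = 4 + 0 = 4
C(4, 3) = 4! / (3! * 1!)
= 24 / (6 * 1)
= 4


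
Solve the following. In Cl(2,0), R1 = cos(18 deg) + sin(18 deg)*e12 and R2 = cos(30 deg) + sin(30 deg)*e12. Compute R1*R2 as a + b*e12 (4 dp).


Same-plane rotors commute and their half-angles add:
R1*R2 = cos(a1 + a2) + sin(a1 + a2)*e12.
a1 + a2 = 18 + 30 = 48 deg
cos(48 deg) = 0.6691
sin(48 deg) = 0.7431
R1*R2 = 0.6691 + 0.7431*e12


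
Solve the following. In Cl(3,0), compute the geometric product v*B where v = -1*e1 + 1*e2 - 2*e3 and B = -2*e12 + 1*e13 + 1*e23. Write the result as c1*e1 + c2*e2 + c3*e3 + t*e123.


vB has grade-1 (vector) and grade-3 (trivector) parts: vB = (v _| B) + (v ^ B).
Vector part <vB>_1:
  e1: -v2*b12 - v3*b13 = -(1)*(-2) - (-2)*(1) = 4
  e2: v1*b12 - v3*b23 = (-1)*(-2) - (-2)*(1) = 4
  e3: v1*b13 + v2*b23 = (-1)*(1) + (1)*(1) = 0
Trivector part <vB>_3:
  e123: v1*b23 - v2*b13 + v3*b12 = (-1)*(1) - (1)*(1) + (-2)*(-2) = 2
vB = 4*e1 + 4*e2 + 0*e3 + 2*e123


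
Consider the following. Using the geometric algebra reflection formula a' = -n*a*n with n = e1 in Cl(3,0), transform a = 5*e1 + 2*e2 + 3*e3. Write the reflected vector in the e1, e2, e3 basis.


Reflection formula: a' = -n*a*n, with n = e1 (unit vector, n^2 = 1).
For reflection through hyperplane perp to e1:
The component along e1 flips sign, others stay.
a = (5, 2, 3)
a' = (-5, 2, 3)
a' = -5*e1 + 2*e2 + 3*e3


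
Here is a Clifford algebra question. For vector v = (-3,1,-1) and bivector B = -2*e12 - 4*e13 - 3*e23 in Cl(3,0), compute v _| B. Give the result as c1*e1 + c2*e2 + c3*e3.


Left contraction v _| B = <vB>_1 (grade-1 part of the geometric product vB).
Using e1_|e12 = e2, e2_|e12 = -e1, e1_|e13 = e3, e3_|e13 = -e1, e2_|e23 = e3, e3_|e23 = -e2:
e1 coeff: -v2*b12 - v3*b13 = -(1)*(-2) - (-1)*(-4) = -2
e2 coeff: v1*b12 - v3*b23 = (-3)*(-2) - (-1)*(-3) = 3
e3 coeff: v1*b13 + v2*b23 = (-3)*(-4) + (1)*(-3) = 9
v _| B = -2*e1 + 3*e2 + 9*e3


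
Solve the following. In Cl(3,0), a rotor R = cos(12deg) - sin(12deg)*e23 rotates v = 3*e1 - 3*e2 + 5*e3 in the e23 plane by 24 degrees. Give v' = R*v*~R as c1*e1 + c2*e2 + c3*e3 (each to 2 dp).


Rotor R = cos(12deg) - sin(12deg)*e23
Rotation angle theta = 2 * 12 = 24 degrees in the e23 plane (e2 -> e3).
The component perpendicular to the plane (e1) is invariant: v'_1 = v1 = 3.00
cos(24deg) = 0.9135, sin(24deg) = 0.4067
v'_2 = v2*cos(theta) - v3*sin(theta) = -3*0.9135 - 5*0.4067 = -4.77
v'_3 = v2*sin(theta) + v3*cos(theta) = -3*0.4067 + 5*0.9135 = 3.35
v' = 3.00*e1 - 4.77*e2 + 3.35*e3


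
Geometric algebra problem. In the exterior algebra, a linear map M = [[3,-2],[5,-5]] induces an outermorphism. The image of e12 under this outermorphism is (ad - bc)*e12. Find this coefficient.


The outermorphism of a linear map f sends e1^e2 to f(e1)^f(e2).
f(e1) = 3*e1 + 5*e2
f(e2) = -2*e1 - 5*e2
f(e1) ^ f(e2) = (3*e1 + 5*e2) ^ (-2*e1 - 5*e2)
= 3*(-5)*e12 + 5*(-2)*e21
= (-15 - (-10))*e12
= -5*e12
Coefficient = -5


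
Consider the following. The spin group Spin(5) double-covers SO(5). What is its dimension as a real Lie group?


Spin(n) double-covers SO(n); both have Lie algebra so(n) of dimension n(n-1)/2.
n = 5
n(n-1) = 5 * 4 = 20
dim Spin(5) = 20/2 = 10


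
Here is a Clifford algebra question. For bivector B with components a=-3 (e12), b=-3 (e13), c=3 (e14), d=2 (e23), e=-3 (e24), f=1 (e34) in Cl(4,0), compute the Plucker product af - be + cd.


Plucker relation: af - be + cd
a*f = (-3)*1 = -3
b*e = (-3)*(-3) = 9
c*d = 3*2 = 6
af - be + cd = -3 - 9 + 6
= -6


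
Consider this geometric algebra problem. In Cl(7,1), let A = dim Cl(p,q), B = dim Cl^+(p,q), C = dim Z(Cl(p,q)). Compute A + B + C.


n = 7 + 1 = 8
Total dim = 2^8 = 256
Even subalgebra dim = 2^7 = 128
n is even, so center dim = 1
Sum = 256 + 128 + 1 = 385


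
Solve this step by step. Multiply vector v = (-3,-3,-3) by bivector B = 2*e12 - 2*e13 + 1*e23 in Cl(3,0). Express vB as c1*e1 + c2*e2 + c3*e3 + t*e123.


vB has grade-1 (vector) and grade-3 (trivector) parts: vB = (v _| B) + (v ^ B).
Vector part <vB>_1:
  e1: -v2*b12 - v3*b13 = -(-3)*(2) - (-3)*(-2) = 0
  e2: v1*b12 - v3*b23 = (-3)*(2) - (-3)*(1) = -3
  e3: v1*b13 + v2*b23 = (-3)*(-2) + (-3)*(1) = 3
Trivector part <vB>_3:
  e123: v1*b23 - v2*b13 + v3*b12 = (-3)*(1) - (-3)*(-2) + (-3)*(2) = -15
vB = 0*e1 - 3*e2 + 3*e3 - 15*e123


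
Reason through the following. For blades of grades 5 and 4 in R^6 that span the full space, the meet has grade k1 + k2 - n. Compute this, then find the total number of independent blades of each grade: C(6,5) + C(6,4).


Meet grade = grade(A) + grade(B) - n
= 5 + 4 - 6 = 3
C(6,5) = 6
C(6,4) = 15
dim_A + dim_B = 6 + 15 = 21


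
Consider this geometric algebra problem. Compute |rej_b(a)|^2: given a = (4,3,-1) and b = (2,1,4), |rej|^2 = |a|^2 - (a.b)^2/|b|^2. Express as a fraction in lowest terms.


|a|^2 = 4^2 + 3^2 + (-1)^2 = 26
|b|^2 = 2^2 + 1^2 + 4^2 = 21
a . b = 4*2 + 3*1 + (-1)*4 = 7
(a.b)^2 = 7^2 = 49
|rej|^2 = 26 - 49/21
= (546 - 49)/21
= 497/21
In lowest terms: 71/3


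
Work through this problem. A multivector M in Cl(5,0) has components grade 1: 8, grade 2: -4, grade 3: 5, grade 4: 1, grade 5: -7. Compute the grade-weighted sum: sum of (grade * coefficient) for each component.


Grade-weighted sum = sum of grade_k * coefficient_k
1*8 = 8
2*(-4) = -8
3*5 = 15
4*1 = 4
5*(-7) = -35
Total = 8 + (-8) + 15 + 4 + (-35) = -16


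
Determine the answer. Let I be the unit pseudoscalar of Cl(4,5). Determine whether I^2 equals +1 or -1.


The pseudoscalar I = e1...e_n (product of all n generators) of Cl(p,q) satisfies I^2 = (-1)^(q + n(n-1)/2).
p = 4, q = 5, n = p + q = 9
n(n-1)/2 = 9 * 8 / 2 = 36
Exponent = q + n(n-1)/2 = 5 + 36 = 41
I^2 = (-1)^41 = -1


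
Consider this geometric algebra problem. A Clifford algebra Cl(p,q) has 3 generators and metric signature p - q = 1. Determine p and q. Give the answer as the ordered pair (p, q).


We need p + q = 3 and p - q = 1.
Adding: 2p = 3 + 1 = 4, so p = 2.
Then q = 3 - 2 = 1.
(p, q) = (2, 1)


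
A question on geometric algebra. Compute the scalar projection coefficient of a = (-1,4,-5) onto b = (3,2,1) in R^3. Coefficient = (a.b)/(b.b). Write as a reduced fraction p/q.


Projection coefficient = (a . b) / (b . b)
a . b = (-1)*3 + 4*2 + (-5)*1
= -3 + 8 + (-5) = 0
b . b = 3^2 + 2^2 + 1^2
= 9 + 4 + 1 = 14
Coefficient = 0/14
In lowest terms: 0/1


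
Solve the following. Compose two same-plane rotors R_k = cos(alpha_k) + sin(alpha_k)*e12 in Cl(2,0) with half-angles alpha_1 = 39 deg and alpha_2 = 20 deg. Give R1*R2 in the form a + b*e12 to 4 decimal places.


Same-plane rotors commute and their half-angles add:
R1*R2 = cos(a1 + a2) + sin(a1 + a2)*e12.
a1 + a2 = 39 + 20 = 59 deg
cos(59 deg) = 0.5150
sin(59 deg) = 0.8572
R1*R2 = 0.5150 + 0.8572*e12


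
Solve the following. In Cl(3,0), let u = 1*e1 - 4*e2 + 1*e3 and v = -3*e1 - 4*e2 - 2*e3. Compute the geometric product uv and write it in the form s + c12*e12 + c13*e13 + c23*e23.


In Cl(3,0): e_i^2 = 1, e_ie_j = -e_je_i for i != j.
Scalar part = u . v = 1*(-3) + (-4)*(-4) + 1*(-2)
= -3 + 16 + (-2) = 11
e12 coeff = 1*(-4) - (-4)*(-3) = -4 - 12 = -16
e13 coeff = 1*(-2) - 1*(-3) = -2 - (-3) = 1
e23 coeff = (-4)*(-2) - 1*(-4) = 8 - (-4) = 12
uv = 11 - 16*e12 + 1*e13 + 12*e23


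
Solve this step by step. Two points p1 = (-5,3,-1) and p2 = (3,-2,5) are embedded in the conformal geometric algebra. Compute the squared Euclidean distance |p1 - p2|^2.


p1 - p2 = (-8, 5, -6)
|p1 - p2|^2 = (-8)^2 + 5^2 + (-6)^2
= 64 + 25 + 36
= 125


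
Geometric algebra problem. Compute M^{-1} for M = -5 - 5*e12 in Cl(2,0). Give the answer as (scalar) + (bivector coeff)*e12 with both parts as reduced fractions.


M = -5 - 5*e12, where e12^2 = -1.
Since M commutes with its reverse ~M = a - b*e12, M * ~M = a^2 - b^2*e12^2 = a^2 + b^2.
So M^{-1} = ~M / (a^2 + b^2) = (a - b*e12)/(a^2 + b^2).
a^2 + b^2 = 25 + 25 = 50
Scalar part = -5/50 = -1/10
Bivector coeff = 5/50 = 1/10
M^{-1} = -1/10 + 1/10*e12


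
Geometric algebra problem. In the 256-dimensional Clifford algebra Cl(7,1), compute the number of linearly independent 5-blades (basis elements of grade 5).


Number of grade-k basis blades in Cl(p,q) with n = p + q is C(n, k).
n = 7 + 1 = 8
C(8, 5) = 8! / (5! * 3!)
= 40320 / (120 * 6)
= 56


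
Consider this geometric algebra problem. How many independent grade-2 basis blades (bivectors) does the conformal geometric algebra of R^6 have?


The conformal model of R^6 uses Cl(7,1) with m = 6 + 2 = 8 generators.
Number of grade-2 blades = C(m, 2) = C(8, 2)
= 8*7/2 = 28


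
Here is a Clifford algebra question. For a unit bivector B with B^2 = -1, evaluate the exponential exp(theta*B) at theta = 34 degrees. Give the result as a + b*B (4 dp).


For a unit bivector B with B^2 = -1, the exponential series gives
e^(theta*B) = cos(theta) + sin(theta)*B (the GA analogue of Euler's formula).
theta = 34 degrees = 0.593412 rad
cos(34 deg) = 0.8290
sin(34 deg) = 0.5592
exp(theta*B) = 0.8290 + 0.5592*B


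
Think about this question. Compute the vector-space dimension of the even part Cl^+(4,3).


Even subalgebra dimension = 2^(n-1)
n = 4 + 3 = 7
2^(7 - 1) = 2^6 = 64
Verification: sum of C(7,k) for even k = 1 + 21 + 35 + 7 = 64
Result = 64


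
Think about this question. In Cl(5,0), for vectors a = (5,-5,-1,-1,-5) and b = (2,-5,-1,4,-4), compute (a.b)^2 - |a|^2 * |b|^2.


a . b = 5*2 + (-5)*(-5) + (-1)*(-1) + (-1)*4 + (-5)*(-4)
= 10 + 25 + 1 + (-4) + 20 = 52
|a|^2 = 5^2 + (-5)^2 + (-1)^2 + (-1)^2 + (-5)^2 = 77
|b|^2 = 2^2 + (-5)^2 + (-1)^2 + 4^2 + (-4)^2 = 62
(a.b)^2 = 52^2 = 2704
|a|^2 * |b|^2 = 77 * 62 = 4774
Result = 2704 - 4774 = -2070


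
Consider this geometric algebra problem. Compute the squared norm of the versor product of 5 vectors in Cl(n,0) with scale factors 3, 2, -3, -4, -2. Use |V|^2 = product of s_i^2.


Each vector v_i has |v_i|^2 = s_i^2
Squared scales: 3^2 = 9, 2^2 = 4, (-3)^2 = 9, (-4)^2 = 16, (-2)^2 = 4
|V|^2 = 9 * 4 * 9 * 16 * 4
= 20736


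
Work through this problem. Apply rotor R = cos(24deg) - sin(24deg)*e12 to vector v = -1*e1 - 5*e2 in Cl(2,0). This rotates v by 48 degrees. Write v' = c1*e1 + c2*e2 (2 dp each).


Rotor R = cos(24deg) - sin(24deg)*e12
Rotation angle theta = 2 * 24 = 48 degrees
v' = R*v*~R rotates v by theta.
cos(48deg) = 0.6691, sin(48deg) = 0.7431
v'_1 = -1*cos(48deg) - (-5)*sin(48deg)
= -1*0.6691 - (-5)*0.7431
= 3.05
v'_2 = -1*sin(48deg) + (-5)*cos(48deg)
= -1*0.7431 + (-5)*0.6691
= -4.09
v' = 3.05*e1 - 4.09*e2


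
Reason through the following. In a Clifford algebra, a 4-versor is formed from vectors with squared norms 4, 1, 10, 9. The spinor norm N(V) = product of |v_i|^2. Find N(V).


Spinor norm N(V) = |v1|^2 * |v2|^2 * ... * |v4|^2
= 4 * 1 * 10 * 9
Running product: 4, 4, 40, 360
N(V) = 360


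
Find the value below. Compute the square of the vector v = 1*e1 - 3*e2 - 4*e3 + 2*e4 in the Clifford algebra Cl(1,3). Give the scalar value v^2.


v^2 = sum of c_i^2 * e_i^2
Positive signature terms (e_i^2 = +1): 1^2 = 1
Negative signature terms (e_j^2 = -1): (-3)^2 + (-4)^2 + 2^2 = 29
v^2 = 1 - 29 = -28


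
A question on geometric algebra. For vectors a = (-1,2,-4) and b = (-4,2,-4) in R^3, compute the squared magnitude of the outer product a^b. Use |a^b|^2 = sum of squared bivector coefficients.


a wedge b = (a1*b2 - a2*b1)*e12 + (a1*b3 - a3*b1)*e13 + (a2*b3 - a3*b2)*e23
e12 coeff: (-1)*2 - 2*(-4) = -2 - (-8) = 6
e13 coeff: (-1)*(-4) - (-4)*(-4) = 4 - 16 = -12
e23 coeff: 2*(-4) - (-4)*2 = -8 - (-8) = 0
|a wedge b|^2 = 6^2 + (-12)^2 + 0^2
= 36 + 144 + 0
= 180


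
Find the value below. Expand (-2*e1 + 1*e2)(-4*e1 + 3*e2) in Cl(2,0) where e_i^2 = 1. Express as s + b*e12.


Expand: (-2*e1 + 1*e2)(-4*e1 + 3*e2)
= (-2)*(-4)*e1e1 + (-2)*3*e1e2 + 1*(-4)*e2e1 + 1*3*e2e2
Using e1^2 = e2^2 = 1, e2e1 = -e1e2:
Scalar part s = (-2)*(-4) + 1*3 = 8 + 3 = 11
Bivector part b = (-2)*3 - 1*(-4) = -6 - (-4) = -2
uv = 11 - 2*e12


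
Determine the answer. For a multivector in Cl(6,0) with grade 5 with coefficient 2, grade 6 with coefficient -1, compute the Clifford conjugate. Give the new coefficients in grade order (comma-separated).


Clifford conjugate sign for grade k: (-1)^(k(k+1)/2)
Grade 5: (-1)^(5*6/2) = (-1)^15 = -1, coeff 2 -> -2
Grade 6: (-1)^(6*7/2) = (-1)^21 = -1, coeff -1 -> 1
Conjugated coefficients: -2, 1


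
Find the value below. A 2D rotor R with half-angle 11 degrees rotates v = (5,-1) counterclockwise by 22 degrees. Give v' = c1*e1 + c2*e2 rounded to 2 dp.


Rotor R = cos(11deg) - sin(11deg)*e12
Rotation angle theta = 2 * 11 = 22 degrees
v' = R*v*~R rotates v by theta.
cos(22deg) = 0.9272, sin(22deg) = 0.3746
v'_1 = 5*cos(22deg) - (-1)*sin(22deg)
= 5*0.9272 - (-1)*0.3746
= 5.01
v'_2 = 5*sin(22deg) + (-1)*cos(22deg)
= 5*0.3746 + (-1)*0.9272
= 0.95
v' = 5.01*e1 + 0.95*e2


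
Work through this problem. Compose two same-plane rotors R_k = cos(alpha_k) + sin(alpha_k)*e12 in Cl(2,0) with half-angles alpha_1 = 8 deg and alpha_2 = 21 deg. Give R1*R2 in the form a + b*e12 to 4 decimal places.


Same-plane rotors commute and their half-angles add:
R1*R2 = cos(a1 + a2) + sin(a1 + a2)*e12.
a1 + a2 = 8 + 21 = 29 deg
cos(29 deg) = 0.8746
sin(29 deg) = 0.4848
R1*R2 = 0.8746 + 0.4848*e12


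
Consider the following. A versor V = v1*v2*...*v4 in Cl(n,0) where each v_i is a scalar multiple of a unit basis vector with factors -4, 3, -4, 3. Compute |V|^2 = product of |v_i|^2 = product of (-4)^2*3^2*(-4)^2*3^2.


Each vector v_i has |v_i|^2 = s_i^2
Squared scales: (-4)^2 = 16, 3^2 = 9, (-4)^2 = 16, 3^2 = 9
|V|^2 = 16 * 9 * 16 * 9
= 20736


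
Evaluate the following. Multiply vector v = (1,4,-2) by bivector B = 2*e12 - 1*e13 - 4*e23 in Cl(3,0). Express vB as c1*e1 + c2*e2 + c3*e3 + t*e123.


vB has grade-1 (vector) and grade-3 (trivector) parts: vB = (v _| B) + (v ^ B).
Vector part <vB>_1:
  e1: -v2*b12 - v3*b13 = -(4)*(2) - (-2)*(-1) = -10
  e2: v1*b12 - v3*b23 = (1)*(2) - (-2)*(-4) = -6
  e3: v1*b13 + v2*b23 = (1)*(-1) + (4)*(-4) = -17
Trivector part <vB>_3:
  e123: v1*b23 - v2*b13 + v3*b12 = (1)*(-4) - (4)*(-1) + (-2)*(2) = -4
vB = -10*e1 - 6*e2 - 17*e3 - 4*e123


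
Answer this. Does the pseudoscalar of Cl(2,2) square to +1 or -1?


The pseudoscalar I = e1...e_n (product of all n generators) of Cl(p,q) satisfies I^2 = (-1)^(q + n(n-1)/2).
p = 2, q = 2, n = p + q = 4
n(n-1)/2 = 4 * 3 / 2 = 6
Exponent = q + n(n-1)/2 = 2 + 6 = 8
I^2 = (-1)^8 = +1


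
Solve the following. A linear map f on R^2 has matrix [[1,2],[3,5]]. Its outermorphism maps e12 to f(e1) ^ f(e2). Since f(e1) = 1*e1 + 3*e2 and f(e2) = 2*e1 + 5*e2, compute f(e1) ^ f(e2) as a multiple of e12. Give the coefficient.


The outermorphism of a linear map f sends e1^e2 to f(e1)^f(e2).
f(e1) = 1*e1 + 3*e2
f(e2) = 2*e1 + 5*e2
f(e1) ^ f(e2) = (1*e1 + 3*e2) ^ (2*e1 + 5*e2)
= 1*5*e12 + 3*2*e21
= (5 - 6)*e12
= -1*e12
Coefficient = -1


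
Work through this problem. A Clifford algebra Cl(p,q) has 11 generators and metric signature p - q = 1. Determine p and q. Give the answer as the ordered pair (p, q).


We need p + q = 11 and p - q = 1.
Adding: 2p = 11 + 1 = 12, so p = 6.
Then q = 11 - 6 = 5.
(p, q) = (6, 5)


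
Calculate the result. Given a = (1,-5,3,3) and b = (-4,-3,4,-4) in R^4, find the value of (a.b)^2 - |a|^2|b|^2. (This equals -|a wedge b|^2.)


a . b = 1*(-4) + (-5)*(-3) + 3*4 + 3*(-4)
= -4 + 15 + 12 + (-12) = 11
|a|^2 = 1^2 + (-5)^2 + 3^2 + 3^2 = 44
|b|^2 = (-4)^2 + (-3)^2 + 4^2 + (-4)^2 = 57
(a.b)^2 = 11^2 = 121
|a|^2 * |b|^2 = 44 * 57 = 2508
Result = 121 - 2508 = -2387


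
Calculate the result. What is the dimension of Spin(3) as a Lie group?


Spin(n) double-covers SO(n); both have Lie algebra so(n) of dimension n(n-1)/2.
n = 3
n(n-1) = 3 * 2 = 6
dim Spin(3) = 6/2 = 3


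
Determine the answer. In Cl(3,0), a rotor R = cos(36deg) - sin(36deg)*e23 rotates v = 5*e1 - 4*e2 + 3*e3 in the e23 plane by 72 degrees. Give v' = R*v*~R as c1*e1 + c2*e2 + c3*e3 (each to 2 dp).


Rotor R = cos(36deg) - sin(36deg)*e23
Rotation angle theta = 2 * 36 = 72 degrees in the e23 plane (e2 -> e3).
The component perpendicular to the plane (e1) is invariant: v'_1 = v1 = 5.00
cos(72deg) = 0.3090, sin(72deg) = 0.9511
v'_2 = v2*cos(theta) - v3*sin(theta) = -4*0.3090 - 3*0.9511 = -4.09
v'_3 = v2*sin(theta) + v3*cos(theta) = -4*0.9511 + 3*0.3090 = -2.88
v' = 5.00*e1 - 4.09*e2 - 2.88*e3


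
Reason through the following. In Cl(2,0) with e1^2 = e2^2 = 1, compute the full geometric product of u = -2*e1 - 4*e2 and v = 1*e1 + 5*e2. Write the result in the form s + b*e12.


Expand: (-2*e1 - 4*e2)(1*e1 + 5*e2)
= (-2)*1*e1e1 + (-2)*5*e1e2 + (-4)*1*e2e1 + (-4)*5*e2e2
Using e1^2 = e2^2 = 1, e2e1 = -e1e2:
Scalar part s = (-2)*1 + (-4)*5 = -2 + (-20) = -22
Bivector part b = (-2)*5 - (-4)*1 = -10 - (-4) = -6
uv = -22 - 6*e12


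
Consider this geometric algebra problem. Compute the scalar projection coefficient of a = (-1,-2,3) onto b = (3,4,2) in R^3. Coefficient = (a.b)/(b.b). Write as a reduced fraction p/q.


Projection coefficient = (a . b) / (b . b)
a . b = (-1)*3 + (-2)*4 + 3*2
= -3 + (-8) + 6 = -5
b . b = 3^2 + 4^2 + 2^2
= 9 + 16 + 4 = 29
Coefficient = -5/29
In lowest terms: -5/29


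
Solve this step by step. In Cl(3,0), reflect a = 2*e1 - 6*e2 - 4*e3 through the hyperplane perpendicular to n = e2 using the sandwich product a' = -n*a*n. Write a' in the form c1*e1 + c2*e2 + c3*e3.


Reflection formula: a' = -n*a*n, with n = e2 (unit vector, n^2 = 1).
For reflection through hyperplane perp to e2:
The component along e2 flips sign, others stay.
a = (2, -6, -4)
a' = (2, 6, -4)
a' = 2*e1 + 6*e2 - 4*e3


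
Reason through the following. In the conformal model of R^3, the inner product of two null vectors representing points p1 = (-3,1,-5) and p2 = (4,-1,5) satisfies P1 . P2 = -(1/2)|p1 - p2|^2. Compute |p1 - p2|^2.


p1 - p2 = (-7, 2, -10)
|p1 - p2|^2 = (-7)^2 + 2^2 + (-10)^2
= 49 + 4 + 100
= 153


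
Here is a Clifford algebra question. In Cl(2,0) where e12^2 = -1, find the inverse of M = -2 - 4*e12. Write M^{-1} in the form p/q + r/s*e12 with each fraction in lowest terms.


M = -2 - 4*e12, where e12^2 = -1.
Since M commutes with its reverse ~M = a - b*e12, M * ~M = a^2 - b^2*e12^2 = a^2 + b^2.
So M^{-1} = ~M / (a^2 + b^2) = (a - b*e12)/(a^2 + b^2).
a^2 + b^2 = 4 + 16 = 20
Scalar part = -2/20 = -1/10
Bivector coeff = 4/20 = 1/5
M^{-1} = -1/10 + 1/5*e12


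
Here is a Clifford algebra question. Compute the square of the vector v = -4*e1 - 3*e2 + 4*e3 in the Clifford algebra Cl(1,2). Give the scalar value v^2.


v^2 = sum of c_i^2 * e_i^2
Positive signature terms (e_i^2 = +1): (-4)^2 = 16
Negative signature terms (e_j^2 = -1): (-3)^2 + 4^2 = 25
v^2 = 16 - 25 = -9


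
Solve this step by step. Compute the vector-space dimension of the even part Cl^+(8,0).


Even subalgebra dimension = 2^(n-1)
n = 8 + 0 = 8
2^(8 - 1) = 2^7 = 128
Verification: sum of C(8,k) for even k = 1 + 28 + 70 + 28 + 1 = 128
Result = 128


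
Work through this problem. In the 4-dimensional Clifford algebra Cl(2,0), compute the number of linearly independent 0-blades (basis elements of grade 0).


Number of grade-k basis blades in Cl(p,q) with n = p + q is C(n, k).
n = 2 + 0 = 2
C(2, 0) = 2! / (0! * 2!)
= 2 / (1 * 2)
= 1


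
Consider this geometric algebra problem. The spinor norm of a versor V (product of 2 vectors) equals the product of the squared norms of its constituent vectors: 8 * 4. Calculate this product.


Spinor norm N(V) = |v1|^2 * |v2|^2 * ... * |v2|^2
= 8 * 4
Running product: 8, 32
N(V) = 32


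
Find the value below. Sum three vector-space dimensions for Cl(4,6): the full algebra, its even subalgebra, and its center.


n = 4 + 6 = 10
Total dim = 2^10 = 1024
Even subalgebra dim = 2^9 = 512
n is even, so center dim = 1
Sum = 1024 + 512 + 1 = 1537


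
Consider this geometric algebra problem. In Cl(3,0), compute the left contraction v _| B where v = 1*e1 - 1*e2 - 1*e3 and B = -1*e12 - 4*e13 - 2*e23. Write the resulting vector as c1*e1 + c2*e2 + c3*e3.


Left contraction v _| B = <vB>_1 (grade-1 part of the geometric product vB).
Using e1_|e12 = e2, e2_|e12 = -e1, e1_|e13 = e3, e3_|e13 = -e1, e2_|e23 = e3, e3_|e23 = -e2:
e1 coeff: -v2*b12 - v3*b13 = -(-1)*(-1) - (-1)*(-4) = -5
e2 coeff: v1*b12 - v3*b23 = (1)*(-1) - (-1)*(-2) = -3
e3 coeff: v1*b13 + v2*b23 = (1)*(-4) + (-1)*(-2) = -2
v _| B = -5*e1 - 3*e2 - 2*e3


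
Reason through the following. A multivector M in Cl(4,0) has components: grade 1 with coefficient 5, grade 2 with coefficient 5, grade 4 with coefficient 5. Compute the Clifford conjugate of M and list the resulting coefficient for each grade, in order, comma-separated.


Clifford conjugate sign for grade k: (-1)^(k(k+1)/2)
Grade 1: (-1)^(1*2/2) = (-1)^1 = -1, coeff 5 -> -5
Grade 2: (-1)^(2*3/2) = (-1)^3 = -1, coeff 5 -> -5
Grade 4: (-1)^(4*5/2) = (-1)^10 = 1, coeff 5 -> 5
Conjugated coefficients: -5, -5, 5


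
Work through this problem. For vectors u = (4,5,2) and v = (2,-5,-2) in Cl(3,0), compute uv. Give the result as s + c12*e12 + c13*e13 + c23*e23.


In Cl(3,0): e_i^2 = 1, e_ie_j = -e_je_i for i != j.
Scalar part = u . v = 4*2 + 5*(-5) + 2*(-2)
= 8 + (-25) + (-4) = -21
e12 coeff = 4*(-5) - 5*2 = -20 - 10 = -30
e13 coeff = 4*(-2) - 2*2 = -8 - 4 = -12
e23 coeff = 5*(-2) - 2*(-5) = -10 - (-10) = 0
uv = -21 - 30*e12 - 12*e13 + 0*e23


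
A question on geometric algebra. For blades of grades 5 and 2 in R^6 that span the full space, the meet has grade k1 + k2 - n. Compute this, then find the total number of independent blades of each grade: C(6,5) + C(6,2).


Meet grade = grade(A) + grade(B) - n
= 5 + 2 - 6 = 1
C(6,5) = 6
C(6,2) = 15
dim_A + dim_B = 6 + 15 = 21


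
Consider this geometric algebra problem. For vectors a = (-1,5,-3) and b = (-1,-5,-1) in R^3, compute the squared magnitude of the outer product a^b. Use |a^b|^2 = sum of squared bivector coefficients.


a wedge b = (a1*b2 - a2*b1)*e12 + (a1*b3 - a3*b1)*e13 + (a2*b3 - a3*b2)*e23
e12 coeff: (-1)*(-5) - 5*(-1) = 5 - (-5) = 10
e13 coeff: (-1)*(-1) - (-3)*(-1) = 1 - 3 = -2
e23 coeff: 5*(-1) - (-3)*(-5) = -5 - 15 = -20
|a wedge b|^2 = 10^2 + (-2)^2 + (-20)^2
= 100 + 4 + 400
= 504


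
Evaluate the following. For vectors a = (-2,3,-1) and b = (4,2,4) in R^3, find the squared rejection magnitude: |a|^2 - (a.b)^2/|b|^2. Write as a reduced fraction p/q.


|a|^2 = (-2)^2 + 3^2 + (-1)^2 = 14
|b|^2 = 4^2 + 2^2 + 4^2 = 36
a . b = (-2)*4 + 3*2 + (-1)*4 = -6
(a.b)^2 = (-6)^2 = 36
|rej|^2 = 14 - 36/36
= (504 - 36)/36
= 468/36
In lowest terms: 13/1


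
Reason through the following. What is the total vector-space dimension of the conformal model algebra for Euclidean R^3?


The conformal model of R^3 uses Cl(4,1): the 3 Euclidean generators plus two extra orthogonal generators e+ (e+^2 = +1) and e- (e-^2 = -1), from which the null vectors e0, einf are built.
Number of generators m = 3 + 2 = 5.
dim Cl(p,q) = 2^m = 2^5 = 32


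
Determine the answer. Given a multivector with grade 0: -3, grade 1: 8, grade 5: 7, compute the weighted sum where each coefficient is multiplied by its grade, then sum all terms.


Grade-weighted sum = sum of grade_k * coefficient_k
0*(-3) = 0
1*8 = 8
5*7 = 35
Total = 0 + 8 + 35 = 43


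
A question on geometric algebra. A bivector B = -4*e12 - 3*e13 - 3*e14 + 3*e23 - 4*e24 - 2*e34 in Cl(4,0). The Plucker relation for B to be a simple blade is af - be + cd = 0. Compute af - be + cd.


Plucker relation: af - be + cd
a*f = (-4)*(-2) = 8
b*e = (-3)*(-4) = 12
c*d = (-3)*3 = -9
af - be + cd = 8 - 12 + (-9)
= -13


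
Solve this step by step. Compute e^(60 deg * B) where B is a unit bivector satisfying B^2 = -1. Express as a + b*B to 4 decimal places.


For a unit bivector B with B^2 = -1, the exponential series gives
e^(theta*B) = cos(theta) + sin(theta)*B (the GA analogue of Euler's formula).
theta = 60 degrees = 1.047198 rad
cos(60 deg) = 0.5000
sin(60 deg) = 0.8660
exp(theta*B) = 0.5000 + 0.8660*B


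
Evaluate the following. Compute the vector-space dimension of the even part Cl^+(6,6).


Even subalgebra dimension = 2^(n-1)
n = 6 + 6 = 12
2^(12 - 1) = 2^11 = 2048
Verification: sum of C(12,k) for even k = 1 + 66 + 495 + 924 + 495 + 66 + 1 = 2048
Result = 2048


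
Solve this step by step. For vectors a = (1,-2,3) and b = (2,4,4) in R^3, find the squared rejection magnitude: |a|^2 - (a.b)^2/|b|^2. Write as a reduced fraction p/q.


|a|^2 = 1^2 + (-2)^2 + 3^2 = 14
|b|^2 = 2^2 + 4^2 + 4^2 = 36
a . b = 1*2 + (-2)*4 + 3*4 = 6
(a.b)^2 = 6^2 = 36
|rej|^2 = 14 - 36/36
= (504 - 36)/36
= 468/36
In lowest terms: 13/1


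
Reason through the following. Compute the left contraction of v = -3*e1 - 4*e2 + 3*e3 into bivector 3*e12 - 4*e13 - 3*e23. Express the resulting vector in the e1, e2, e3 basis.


Left contraction v _| B = <vB>_1 (grade-1 part of the geometric product vB).
Using e1_|e12 = e2, e2_|e12 = -e1, e1_|e13 = e3, e3_|e13 = -e1, e2_|e23 = e3, e3_|e23 = -e2:
e1 coeff: -v2*b12 - v3*b13 = -(-4)*(3) - (3)*(-4) = 24
e2 coeff: v1*b12 - v3*b23 = (-3)*(3) - (3)*(-3) = 0
e3 coeff: v1*b13 + v2*b23 = (-3)*(-4) + (-4)*(-3) = 24
v _| B = 24*e1 + 0*e2 + 24*e3


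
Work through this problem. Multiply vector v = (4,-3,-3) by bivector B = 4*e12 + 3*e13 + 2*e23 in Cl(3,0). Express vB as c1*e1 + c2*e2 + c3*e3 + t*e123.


vB has grade-1 (vector) and grade-3 (trivector) parts: vB = (v _| B) + (v ^ B).
Vector part <vB>_1:
  e1: -v2*b12 - v3*b13 = -(-3)*(4) - (-3)*(3) = 21
  e2: v1*b12 - v3*b23 = (4)*(4) - (-3)*(2) = 22
  e3: v1*b13 + v2*b23 = (4)*(3) + (-3)*(2) = 6
Trivector part <vB>_3:
  e123: v1*b23 - v2*b13 + v3*b12 = (4)*(2) - (-3)*(3) + (-3)*(4) = 5
vB = 21*e1 + 22*e2 + 6*e3 + 5*e123


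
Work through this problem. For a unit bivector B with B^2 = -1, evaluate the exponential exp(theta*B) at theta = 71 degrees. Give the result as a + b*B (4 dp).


For a unit bivector B with B^2 = -1, the exponential series gives
e^(theta*B) = cos(theta) + sin(theta)*B (the GA analogue of Euler's formula).
theta = 71 degrees = 1.239184 rad
cos(71 deg) = 0.3256
sin(71 deg) = 0.9455
exp(theta*B) = 0.3256 + 0.9455*B


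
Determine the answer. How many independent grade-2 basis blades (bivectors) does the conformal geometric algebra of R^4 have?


The conformal model of R^4 uses Cl(5,1) with m = 4 + 2 = 6 generators.
Number of grade-2 blades = C(m, 2) = C(6, 2)
= 6*5/2 = 15


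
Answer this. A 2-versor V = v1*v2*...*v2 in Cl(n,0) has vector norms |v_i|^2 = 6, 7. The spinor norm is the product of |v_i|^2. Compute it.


Spinor norm N(V) = |v1|^2 * |v2|^2 * ... * |v2|^2
= 6 * 7
Running product: 6, 42
N(V) = 42


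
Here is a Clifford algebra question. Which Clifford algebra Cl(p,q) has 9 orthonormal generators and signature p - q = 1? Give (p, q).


We need p + q = 9 and p - q = 1.
Adding: 2p = 9 + 1 = 10, so p = 5.
Then q = 9 - 5 = 4.
(p, q) = (5, 4)


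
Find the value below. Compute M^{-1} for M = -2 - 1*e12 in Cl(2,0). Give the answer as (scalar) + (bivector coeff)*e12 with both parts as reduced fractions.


M = -2 - 1*e12, where e12^2 = -1.
Since M commutes with its reverse ~M = a - b*e12, M * ~M = a^2 - b^2*e12^2 = a^2 + b^2.
So M^{-1} = ~M / (a^2 + b^2) = (a - b*e12)/(a^2 + b^2).
a^2 + b^2 = 4 + 1 = 5
Scalar part = -2/5 = -2/5
Bivector coeff = 1/5 = 1/5
M^{-1} = -2/5 + 1/5*e12


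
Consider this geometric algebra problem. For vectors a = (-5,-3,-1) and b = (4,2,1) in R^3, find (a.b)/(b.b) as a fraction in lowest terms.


Projection coefficient = (a . b) / (b . b)
a . b = (-5)*4 + (-3)*2 + (-1)*1
= -20 + (-6) + (-1) = -27
b . b = 4^2 + 2^2 + 1^2
= 16 + 4 + 1 = 21
Coefficient = -27/21
In lowest terms: -9/7


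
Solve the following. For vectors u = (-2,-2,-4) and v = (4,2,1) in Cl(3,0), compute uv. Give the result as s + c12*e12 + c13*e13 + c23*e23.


In Cl(3,0): e_i^2 = 1, e_ie_j = -e_je_i for i != j.
Scalar part = u . v = (-2)*4 + (-2)*2 + (-4)*1
= -8 + (-4) + (-4) = -16
e12 coeff = (-2)*2 - (-2)*4 = -4 - (-8) = 4
e13 coeff = (-2)*1 - (-4)*4 = -2 - (-16) = 14
e23 coeff = (-2)*1 - (-4)*2 = -2 - (-8) = 6
uv = -16 + 4*e12 + 14*e13 + 6*e23


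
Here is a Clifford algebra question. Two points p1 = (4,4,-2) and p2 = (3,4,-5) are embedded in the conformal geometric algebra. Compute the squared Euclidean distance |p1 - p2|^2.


p1 - p2 = (1, 0, 3)
|p1 - p2|^2 = 1^2 + 0^2 + 3^2
= 1 + 0 + 9
= 10


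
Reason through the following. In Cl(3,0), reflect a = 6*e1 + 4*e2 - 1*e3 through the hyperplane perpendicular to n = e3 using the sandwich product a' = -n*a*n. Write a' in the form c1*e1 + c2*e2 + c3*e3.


Reflection formula: a' = -n*a*n, with n = e3 (unit vector, n^2 = 1).
For reflection through hyperplane perp to e3:
The component along e3 flips sign, others stay.
a = (6, 4, -1)
a' = (6, 4, 1)
a' = 6*e1 + 4*e2 + 1*e3


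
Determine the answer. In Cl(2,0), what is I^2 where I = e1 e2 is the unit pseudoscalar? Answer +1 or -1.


The pseudoscalar I = e1...e_n (product of all n generators) of Cl(p,q) satisfies I^2 = (-1)^(q + n(n-1)/2).
p = 2, q = 0, n = p + q = 2
n(n-1)/2 = 2 * 1 / 2 = 1
Exponent = q + n(n-1)/2 = 0 + 1 = 1
I^2 = (-1)^1 = -1


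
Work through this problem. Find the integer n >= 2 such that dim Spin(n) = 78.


dim Spin(n) = dim so(n) = n(n-1)/2.
Solve n(n-1)/2 = 78, i.e. n^2 - n - 156 = 0.
Discriminant = 1 + 8*78 = 625
n = (1 + sqrt(625))/2 = (1 + 25)/2 = 13


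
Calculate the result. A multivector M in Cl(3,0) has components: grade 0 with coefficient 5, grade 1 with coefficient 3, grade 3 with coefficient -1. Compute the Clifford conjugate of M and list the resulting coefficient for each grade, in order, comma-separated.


Clifford conjugate sign for grade k: (-1)^(k(k+1)/2)
Grade 0: (-1)^(0*1/2) = (-1)^0 = 1, coeff 5 -> 5
Grade 1: (-1)^(1*2/2) = (-1)^1 = -1, coeff 3 -> -3
Grade 3: (-1)^(3*4/2) = (-1)^6 = 1, coeff -1 -> -1
Conjugated coefficients: 5, -3, -1


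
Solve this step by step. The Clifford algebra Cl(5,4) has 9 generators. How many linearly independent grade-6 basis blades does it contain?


Number of grade-k basis blades in Cl(p,q) with n = p + q is C(n, k).
n = 5 + 4 = 9
C(9, 6) = 9! / (6! * 3!)
= 362880 / (720 * 6)
= 84


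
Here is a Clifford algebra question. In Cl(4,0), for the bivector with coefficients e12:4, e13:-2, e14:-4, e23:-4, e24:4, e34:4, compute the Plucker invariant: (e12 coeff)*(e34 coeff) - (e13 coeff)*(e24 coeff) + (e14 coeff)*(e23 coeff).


Plucker relation: af - be + cd
a*f = 4*4 = 16
b*e = (-2)*4 = -8
c*d = (-4)*(-4) = 16
af - be + cd = 16 - (-8) + 16
= 40


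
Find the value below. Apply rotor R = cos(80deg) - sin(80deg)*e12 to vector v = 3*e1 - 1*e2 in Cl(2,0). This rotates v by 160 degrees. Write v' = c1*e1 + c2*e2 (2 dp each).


Rotor R = cos(80deg) - sin(80deg)*e12
Rotation angle theta = 2 * 80 = 160 degrees
v' = R*v*~R rotates v by theta.
cos(160deg) = -0.9397, sin(160deg) = 0.3420
v'_1 = 3*cos(160deg) - (-1)*sin(160deg)
= 3*(-0.9397) - (-1)*0.3420
= -2.48
v'_2 = 3*sin(160deg) + (-1)*cos(160deg)
= 3*0.3420 + (-1)*(-0.9397)
= 1.97
v' = -2.48*e1 + 1.97*e2


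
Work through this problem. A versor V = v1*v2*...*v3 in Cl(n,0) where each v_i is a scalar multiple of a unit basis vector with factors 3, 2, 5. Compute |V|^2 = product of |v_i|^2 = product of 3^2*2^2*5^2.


Each vector v_i has |v_i|^2 = s_i^2
Squared scales: 3^2 = 9, 2^2 = 4, 5^2 = 25
|V|^2 = 9 * 4 * 25
= 900


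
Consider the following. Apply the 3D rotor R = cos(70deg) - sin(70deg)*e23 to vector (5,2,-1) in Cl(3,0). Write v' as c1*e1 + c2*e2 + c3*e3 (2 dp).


Rotor R = cos(70deg) - sin(70deg)*e23
Rotation angle theta = 2 * 70 = 140 degrees in the e23 plane (e2 -> e3).
The component perpendicular to the plane (e1) is invariant: v'_1 = v1 = 5.00
cos(140deg) = -0.7660, sin(140deg) = 0.6428
v'_2 = v2*cos(theta) - v3*sin(theta) = 2*(-0.7660) - (-1)*0.6428 = -0.89
v'_3 = v2*sin(theta) + v3*cos(theta) = 2*0.6428 + (-1)*(-0.7660) = 2.05
v' = 5.00*e1 - 0.89*e2 + 2.05*e3


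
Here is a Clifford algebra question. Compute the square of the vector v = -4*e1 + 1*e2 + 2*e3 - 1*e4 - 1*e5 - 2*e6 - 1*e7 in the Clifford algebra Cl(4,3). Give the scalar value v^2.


v^2 = sum of c_i^2 * e_i^2
Positive signature terms (e_i^2 = +1): (-4)^2 + 1^2 + 2^2 + (-1)^2 = 22
Negative signature terms (e_j^2 = -1): (-1)^2 + (-2)^2 + (-1)^2 = 6
v^2 = 22 - 6 = 16


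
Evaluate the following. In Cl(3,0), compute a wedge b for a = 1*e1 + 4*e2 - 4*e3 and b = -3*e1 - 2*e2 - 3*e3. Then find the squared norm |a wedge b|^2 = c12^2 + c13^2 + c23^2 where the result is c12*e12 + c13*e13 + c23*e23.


a wedge b = (a1*b2 - a2*b1)*e12 + (a1*b3 - a3*b1)*e13 + (a2*b3 - a3*b2)*e23
e12 coeff: 1*(-2) - 4*(-3) = -2 - (-12) = 10
e13 coeff: 1*(-3) - (-4)*(-3) = -3 - 12 = -15
e23 coeff: 4*(-3) - (-4)*(-2) = -12 - 8 = -20
|a wedge b|^2 = 10^2 + (-15)^2 + (-20)^2
= 100 + 225 + 400
= 725


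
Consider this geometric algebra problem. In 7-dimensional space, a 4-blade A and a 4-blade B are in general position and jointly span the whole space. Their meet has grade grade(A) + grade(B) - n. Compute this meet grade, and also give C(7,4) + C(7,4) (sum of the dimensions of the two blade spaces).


Meet grade = grade(A) + grade(B) - n
= 4 + 4 - 7 = 1
C(7,4) = 35
C(7,4) = 35
dim_A + dim_B = 35 + 35 = 70


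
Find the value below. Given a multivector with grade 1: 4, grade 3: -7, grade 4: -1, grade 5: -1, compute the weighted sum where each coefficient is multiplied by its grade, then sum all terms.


Grade-weighted sum = sum of grade_k * coefficient_k
1*4 = 4
3*(-7) = -21
4*(-1) = -4
5*(-1) = -5
Total = 4 + (-21) + (-4) + (-5) = -26


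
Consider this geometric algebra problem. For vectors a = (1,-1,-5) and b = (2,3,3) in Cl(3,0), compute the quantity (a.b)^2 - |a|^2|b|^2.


a . b = 1*2 + (-1)*3 + (-5)*3
= 2 + (-3) + (-15) = -16
|a|^2 = 1^2 + (-1)^2 + (-5)^2 = 27
|b|^2 = 2^2 + 3^2 + 3^2 = 22
(a.b)^2 = (-16)^2 = 256
|a|^2 * |b|^2 = 27 * 22 = 594
Result = 256 - 594 = -338


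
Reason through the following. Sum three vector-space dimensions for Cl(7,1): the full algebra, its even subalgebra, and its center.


n = 7 + 1 = 8
Total dim = 2^8 = 256
Even subalgebra dim = 2^7 = 128
n is even, so center dim = 1
Sum = 256 + 128 + 1 = 385


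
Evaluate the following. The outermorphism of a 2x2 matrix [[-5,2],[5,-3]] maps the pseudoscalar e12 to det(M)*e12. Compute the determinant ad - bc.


The outermorphism of a linear map f sends e1^e2 to f(e1)^f(e2).
f(e1) = -5*e1 + 5*e2
f(e2) = 2*e1 - 3*e2
f(e1) ^ f(e2) = (-5*e1 + 5*e2) ^ (2*e1 - 3*e2)
= (-5)*(-3)*e12 + 5*2*e21
= (15 - 10)*e12
= 5*e12
Coefficient = 5


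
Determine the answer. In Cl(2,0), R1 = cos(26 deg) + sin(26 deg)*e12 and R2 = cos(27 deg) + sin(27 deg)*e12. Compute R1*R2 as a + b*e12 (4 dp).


Same-plane rotors commute and their half-angles add:
R1*R2 = cos(a1 + a2) + sin(a1 + a2)*e12.
a1 + a2 = 26 + 27 = 53 deg
cos(53 deg) = 0.6018
sin(53 deg) = 0.7986
R1*R2 = 0.6018 + 0.7986*e12


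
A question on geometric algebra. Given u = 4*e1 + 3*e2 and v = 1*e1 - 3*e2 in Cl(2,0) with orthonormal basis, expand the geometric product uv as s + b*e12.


Expand: (4*e1 + 3*e2)(1*e1 - 3*e2)
= 4*1*e1e1 + 4*(-3)*e1e2 + 3*1*e2e1 + 3*(-3)*e2e2
Using e1^2 = e2^2 = 1, e2e1 = -e1e2:
Scalar part s = 4*1 + 3*(-3) = 4 + (-9) = -5
Bivector part b = 4*(-3) - 3*1 = -12 - 3 = -15
uv = -5 - 15*e12


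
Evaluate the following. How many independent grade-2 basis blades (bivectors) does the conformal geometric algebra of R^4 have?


The conformal model of R^4 uses Cl(5,1) with m = 4 + 2 = 6 generators.
Number of grade-2 blades = C(m, 2) = C(6, 2)
= 6*5/2 = 15


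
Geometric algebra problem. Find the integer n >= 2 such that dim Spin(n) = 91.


dim Spin(n) = dim so(n) = n(n-1)/2.
Solve n(n-1)/2 = 91, i.e. n^2 - n - 182 = 0.
Discriminant = 1 + 8*91 = 729
n = (1 + sqrt(729))/2 = (1 + 27)/2 = 14


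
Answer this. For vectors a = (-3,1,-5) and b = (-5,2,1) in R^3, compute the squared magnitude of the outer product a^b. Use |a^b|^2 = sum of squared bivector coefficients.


a wedge b = (a1*b2 - a2*b1)*e12 + (a1*b3 - a3*b1)*e13 + (a2*b3 - a3*b2)*e23
e12 coeff: (-3)*2 - 1*(-5) = -6 - (-5) = -1
e13 coeff: (-3)*1 - (-5)*(-5) = -3 - 25 = -28
e23 coeff: 1*1 - (-5)*2 = 1 - (-10) = 11
|a wedge b|^2 = (-1)^2 + (-28)^2 + 11^2
= 1 + 784 + 121
= 906


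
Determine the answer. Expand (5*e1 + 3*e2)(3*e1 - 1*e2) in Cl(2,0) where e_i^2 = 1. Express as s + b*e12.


Expand: (5*e1 + 3*e2)(3*e1 - 1*e2)
= 5*3*e1e1 + 5*(-1)*e1e2 + 3*3*e2e1 + 3*(-1)*e2e2
Using e1^2 = e2^2 = 1, e2e1 = -e1e2:
Scalar part s = 5*3 + 3*(-1) = 15 + (-3) = 12
Bivector part b = 5*(-1) - 3*3 = -5 - 9 = -14
uv = 12 - 14*e12
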